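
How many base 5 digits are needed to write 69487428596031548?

25

69487428596031548 in base 5 is 1040330324012231041002143, which has 25 digits.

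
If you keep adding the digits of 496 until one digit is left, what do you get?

1

4+9+6 = 19
1+9 = 10
1+0 = 1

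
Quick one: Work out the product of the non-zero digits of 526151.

5×2×6×1×5×1 = 300

300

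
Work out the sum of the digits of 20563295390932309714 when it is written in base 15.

104

20563295390932309714 in base 15 is 31E5D6A34419B3944.
Digit sum: 3+1+14+5+13+6+10+3+4+4+1+9+11+3+9+4+4 = 104.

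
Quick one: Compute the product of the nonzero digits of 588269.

5×8×8×2×6×9 = 34560

34560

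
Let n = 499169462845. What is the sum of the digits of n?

67

4+9+9+1+6+9+4+6+2+8+4+5 = 67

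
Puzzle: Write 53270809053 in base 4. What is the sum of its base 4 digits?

24

53270809053 in base 4 is 301213030000213131.
Digit sum: 3+0+1+2+1+3+0+3+0+0+0+0+2+1+3+1+3+1 = 24.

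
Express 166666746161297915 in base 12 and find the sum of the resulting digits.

126

166666746161297915 in base 12 is A99894BB993A418B.
Digit sum: 10+9+9+8+9+4+11+11+9+9+3+10+4+1+8+11 = 126.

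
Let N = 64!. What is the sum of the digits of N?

64! = 126886932185884164103433389335161480802865516174545192198801894375214704230400000000000000
Sum of its 90 digits: 324.

324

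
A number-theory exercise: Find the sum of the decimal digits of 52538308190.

44

5+2+5+3+8+3+0+8+1+9+0 = 44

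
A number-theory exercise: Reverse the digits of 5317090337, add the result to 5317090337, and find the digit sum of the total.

Reversal of 5317090337 is 7330907135; 5317090337 + 7330907135 = 12647997472.
Digit sum of 12647997472: 1+2+6+4+7+9+9+7+4+7+2 = 58.

58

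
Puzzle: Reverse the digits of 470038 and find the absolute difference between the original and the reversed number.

Reverse of 470038 is 830074.
|470038 − 830074| = 360036

360036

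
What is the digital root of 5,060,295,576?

9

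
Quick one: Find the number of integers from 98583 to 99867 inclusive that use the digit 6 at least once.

406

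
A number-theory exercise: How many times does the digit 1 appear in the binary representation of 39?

4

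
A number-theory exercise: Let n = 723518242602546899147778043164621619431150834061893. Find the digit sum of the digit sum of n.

First digit sum: 216.
2+1+6 = 9.

9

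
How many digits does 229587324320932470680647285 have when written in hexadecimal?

22

229587324320932470680647285 in base 16 is BDE901CA4A2F08103EF675, which has 22 digits.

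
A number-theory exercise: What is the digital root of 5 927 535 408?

3

5+9+2+7+5+3+5+4+0+8 = 48
4+8 = 12
1+2 = 3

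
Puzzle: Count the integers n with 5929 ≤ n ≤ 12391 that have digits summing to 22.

367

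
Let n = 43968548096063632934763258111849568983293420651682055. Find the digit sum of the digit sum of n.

7

First digit sum: 250.
2+5+0 = 7.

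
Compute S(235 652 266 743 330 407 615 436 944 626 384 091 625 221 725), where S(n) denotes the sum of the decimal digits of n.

2+3+5+6+5+2+2+6+6+7+4+3+3+3+0+4+0+7+6+1+5+4+3+6+9+4+4+6+2+6+3+8+4+0+9+1+6+2+5+2+2+1+7+2+5 = 181

181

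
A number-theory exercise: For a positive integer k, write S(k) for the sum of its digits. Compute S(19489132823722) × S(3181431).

S(19489132823722) = 1+9+4+8+9+1+3+2+8+2+3+7+2+2 = 61.
S(3181431) = 3+1+8+1+4+3+1 = 21.
61 · 21 = 1281.

1281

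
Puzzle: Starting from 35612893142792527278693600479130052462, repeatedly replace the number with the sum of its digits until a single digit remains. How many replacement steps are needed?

35612893142792527278693600479130052462 → 160 → 7 (2 steps)

2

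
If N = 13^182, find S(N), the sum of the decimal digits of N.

13^182 = 54662579231026073657298552411538137134299593096113147512534385581274371514132569567160898822539391393364140223398426983538070977189528264089986484943864869156795023379460044446016086813346413728515374969
Sum of its 203 digits: 934.

934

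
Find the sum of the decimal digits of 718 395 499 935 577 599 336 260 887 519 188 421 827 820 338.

237

7+1+8+3+9+5+4+9+9+9+3+5+5+7+7+5+9+9+3+3+6+2+6+0+8+8+7+5+1+9+1+8+8+4+2+1+8+2+7+8+2+0+3+3+8 = 237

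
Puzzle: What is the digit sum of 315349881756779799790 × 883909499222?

131

315349881756779799790 × 883909499222 = 278740756063352146435704320763380
Sum of its 33 digits: 131.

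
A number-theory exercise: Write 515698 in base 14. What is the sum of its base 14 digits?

40

515698 in base 14 is D5D18.
Digit sum: 13+5+13+1+8 = 40.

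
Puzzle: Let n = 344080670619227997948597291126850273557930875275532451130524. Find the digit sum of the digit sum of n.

9

First digit sum: 270.
2+7+0 = 9.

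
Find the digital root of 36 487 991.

3+6+4+8+7+9+9+1 = 47
4+7 = 11
1+1 = 2
(Equivalently, 36 487 991 mod 9 = 2.)

2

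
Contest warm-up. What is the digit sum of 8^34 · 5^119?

8^34 · 5^119 = 762939453125000000000000000000000000000000000000000000000000000000000000000000000000000000000000000000000000000000
Sum of its 114 digits: 56.

56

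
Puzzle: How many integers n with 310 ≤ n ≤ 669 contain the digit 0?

63

The integers in [310, 669] that contain the digit 0: 310, 320, 330, 340, 350, 360, …, 650, 660.
63 qualify.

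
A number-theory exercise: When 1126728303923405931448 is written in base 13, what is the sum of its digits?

136

1126728303923405931448 in base 13 is A0336285B26AB68CBAC.
Digit sum: 10+0+3+3+6+2+8+5+11+2+6+10+11+6+8+12+11+10+12 = 136.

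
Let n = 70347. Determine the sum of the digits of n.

21

7+0+3+4+7 = 21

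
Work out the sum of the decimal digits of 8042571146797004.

8+0+4+2+5+7+1+1+4+6+7+9+7+0+0+4 = 65

65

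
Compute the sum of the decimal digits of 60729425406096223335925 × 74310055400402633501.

203

60729425406096223335925 × 74310055400402633501 = 4512806966361629554988334429389621381823425
Sum of its 43 digits: 203.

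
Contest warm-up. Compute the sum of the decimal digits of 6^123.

6^123 = 515945462261783755152398841011116745459156698526467621650685651061658400624853041221985753890816
Sum of its 96 digits: 423.

423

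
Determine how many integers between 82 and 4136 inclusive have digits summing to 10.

The integers in [82, 4136] that have digits summing to 10: 82, 91, 109, 118, 127, 136, …, 4123, 4132.
203 qualify.

203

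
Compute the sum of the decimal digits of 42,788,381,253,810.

4+2+7+8+8+3+8+1+2+5+3+8+1+0 = 60

60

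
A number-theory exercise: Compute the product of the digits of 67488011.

0

6×7×4×8×8×0×1×1 = 0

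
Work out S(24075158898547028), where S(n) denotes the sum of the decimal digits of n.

83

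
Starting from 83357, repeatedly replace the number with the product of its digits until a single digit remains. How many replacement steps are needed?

83357 → 2520 → 0 (2 steps)

2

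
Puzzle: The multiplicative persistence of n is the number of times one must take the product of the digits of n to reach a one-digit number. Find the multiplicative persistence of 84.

84 → 32 → 6 (2 steps)

2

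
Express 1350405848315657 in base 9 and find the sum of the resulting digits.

57

1350405848315657 in base 9 is 6502345472421642.
Digit sum: 6+5+0+2+3+4+5+4+7+2+4+2+1+6+4+2 = 57.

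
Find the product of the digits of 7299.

7×2×9×9 = 1134

1134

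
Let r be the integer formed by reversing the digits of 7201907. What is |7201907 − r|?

Reverse of 7201907 is 7091027.
|7201907 − 7091027| = 110880

110880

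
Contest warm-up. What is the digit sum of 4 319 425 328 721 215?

4+3+1+9+4+2+5+3+2+8+7+2+1+2+1+5 = 59

59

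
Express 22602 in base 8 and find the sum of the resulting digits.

22602 in base 8 is 54112.
Digit sum: 5+4+1+1+2 = 13.

13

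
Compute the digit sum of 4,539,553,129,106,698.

76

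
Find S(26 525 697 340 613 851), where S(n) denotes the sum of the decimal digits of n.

2+6+5+2+5+6+9+7+3+4+0+6+1+3+8+5+1 = 73

73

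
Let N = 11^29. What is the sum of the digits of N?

140

11^29 = 1586309297171491574414436704891
Sum of its 31 digits: 140.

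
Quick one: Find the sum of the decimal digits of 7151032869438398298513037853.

7+1+5+1+0+3+2+8+6+9+4+3+8+3+9+8+2+9+8+5+1+3+0+3+7+8+5+3 = 131

131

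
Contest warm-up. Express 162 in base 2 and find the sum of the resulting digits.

162 in base 2 is 10100010.
Digit sum: 1+0+1+0+0+0+1+0 = 3.

3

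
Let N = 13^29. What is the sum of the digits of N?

13^29 = 201538126434611150798503956371773
Sum of its 33 digits: 133.

133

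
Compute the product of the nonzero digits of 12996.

1×2×9×9×6 = 972

972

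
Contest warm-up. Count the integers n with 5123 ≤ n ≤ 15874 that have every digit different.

The integers in [5123, 15874] that have every digit different: 5123, 5124, 5126, 5127, 5128, 5129, …, 15873, 15874.
4086 qualify.

4086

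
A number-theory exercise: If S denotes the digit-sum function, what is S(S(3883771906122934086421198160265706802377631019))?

12

First digit sum: 192.
1+9+2 = 12.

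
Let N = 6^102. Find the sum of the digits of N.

6^102 = 23519470446002552619480849617690081539337173577026375375550590789301897093185536
Sum of its 80 digits: 360.

360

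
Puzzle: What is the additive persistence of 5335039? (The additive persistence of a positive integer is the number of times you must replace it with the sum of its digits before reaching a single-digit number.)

3

5335039 → 28 → 10 → 1 (3 steps)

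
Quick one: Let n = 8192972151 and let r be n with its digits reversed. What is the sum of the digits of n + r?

54

Reversal of 8192972151 is 1512792918; 8192972151 + 1512792918 = 9705765069.
Digit sum of 9705765069: 9+7+0+5+7+6+5+0+6+9 = 54.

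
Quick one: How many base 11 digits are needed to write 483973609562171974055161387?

26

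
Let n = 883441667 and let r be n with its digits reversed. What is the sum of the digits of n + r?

49

Reversal of 883441667 is 766144388; 883441667 + 766144388 = 1649586055.
Digit sum of 1649586055: 1+6+4+9+5+8+6+0+5+5 = 49.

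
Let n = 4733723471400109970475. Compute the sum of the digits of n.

87

4+7+3+3+7+2+3+4+7+1+4+0+0+1+0+9+9+7+0+4+7+5 = 87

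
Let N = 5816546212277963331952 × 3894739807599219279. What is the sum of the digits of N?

5816546212277963331952 × 3894739807599219279 = 22653934075699442565431191548624715102608
Sum of its 41 digits: 174.

174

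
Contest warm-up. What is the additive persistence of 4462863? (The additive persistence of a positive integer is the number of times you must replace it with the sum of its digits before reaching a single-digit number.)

2

4462863 → 33 → 6 (2 steps)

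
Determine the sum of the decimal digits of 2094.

15

2+0+9+4 = 15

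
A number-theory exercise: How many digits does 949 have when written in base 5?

949 in base 5 is 12244, which has 5 digits.

5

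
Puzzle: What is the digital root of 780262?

7

7+8+0+2+6+2 = 25
2+5 = 7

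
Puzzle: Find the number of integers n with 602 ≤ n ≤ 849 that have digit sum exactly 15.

The integers in [602, 849] that have digit sum exactly 15: 609, 618, 627, 636, 645, 654, …, 834, 843.
24 qualify.

24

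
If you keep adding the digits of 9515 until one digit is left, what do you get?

2

9+5+1+5 = 20
2+0 = 2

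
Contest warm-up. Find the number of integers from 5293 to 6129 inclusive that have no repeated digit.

411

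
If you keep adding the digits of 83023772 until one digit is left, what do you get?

8+3+0+2+3+7+7+2 = 32
3+2 = 5

5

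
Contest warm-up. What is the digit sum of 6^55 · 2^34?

6^55 · 2^34 = 107978831564966913814384922944738457859243070439030784
Sum of its 54 digits: 261.

261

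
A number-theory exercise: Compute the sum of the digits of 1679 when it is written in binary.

1679 in base 2 is 11010001111.
Digit sum: 1+1+0+1+0+0+0+1+1+1+1 = 7.

7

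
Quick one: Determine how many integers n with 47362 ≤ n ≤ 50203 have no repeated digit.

898

The integers in [47362, 50203] that have no repeated digit: 47362, 47365, 47368, 47369, 47380, 47381, …, 50197, 50198.
898 qualify.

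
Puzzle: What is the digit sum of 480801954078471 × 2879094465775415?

132

480801954078471 × 2879094465775415 = 1384274245121331078984772590465
Sum of its 31 digits: 132.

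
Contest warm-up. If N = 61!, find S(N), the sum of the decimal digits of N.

61! = 507580213877224798800856812176625227226004528988036003099405939480985600000000000000
Sum of its 84 digits: 315.

315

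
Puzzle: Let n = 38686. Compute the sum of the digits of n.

3+8+6+8+6 = 31

31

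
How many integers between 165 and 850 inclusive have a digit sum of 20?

The integers in [165, 850] that have a digit sum of 20: 299, 389, 398, 479, 488, 497, …, 839, 848.
23 qualify.

23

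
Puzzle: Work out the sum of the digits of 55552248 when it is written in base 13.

55552248 in base 13 is B68066B.
Digit sum: 11+6+8+0+6+6+11 = 48.

48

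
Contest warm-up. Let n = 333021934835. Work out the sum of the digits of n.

3+3+3+0+2+1+9+3+4+8+3+5 = 44

44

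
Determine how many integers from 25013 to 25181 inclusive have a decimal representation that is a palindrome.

The integers in [25013, 25181] that have a decimal representation that is a palindrome: 25052, 25152.
2 qualify.

2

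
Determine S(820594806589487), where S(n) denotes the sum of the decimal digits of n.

83

8+2+0+5+9+4+8+0+6+5+8+9+4+8+7 = 83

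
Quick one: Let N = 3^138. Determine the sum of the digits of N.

3^138 = 696198609130885597695136021593547814689632716312296141651066450089
Sum of its 66 digits: 306.

306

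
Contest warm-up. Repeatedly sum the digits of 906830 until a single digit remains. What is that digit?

9+0+6+8+3+0 = 26
2+6 = 8

8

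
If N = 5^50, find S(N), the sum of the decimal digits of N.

151

5^50 = 88817841970012523233890533447265625
Sum of its 35 digits: 151.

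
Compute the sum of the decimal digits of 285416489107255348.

2+8+5+4+1+6+4+8+9+1+0+7+2+5+5+3+4+8 = 82

82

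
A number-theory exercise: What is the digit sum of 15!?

15! = 1307674368000
Sum of its 13 digits: 45.

45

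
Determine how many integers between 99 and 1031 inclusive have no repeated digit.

The integers in [99, 1031] that have no repeated digit: 102, 103, 104, 105, 106, 107, …, 1028, 1029.
655 qualify.

655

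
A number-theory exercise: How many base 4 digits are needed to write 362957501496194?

25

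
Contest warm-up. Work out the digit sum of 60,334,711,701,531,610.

49

6+0+3+3+4+7+1+1+7+0+1+5+3+1+6+1+0 = 49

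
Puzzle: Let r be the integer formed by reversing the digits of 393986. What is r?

689393

Reversing 393986 gives 689393.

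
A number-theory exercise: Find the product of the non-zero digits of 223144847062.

516096

2×2×3×1×4×4×8×4×7×6×2 = 516096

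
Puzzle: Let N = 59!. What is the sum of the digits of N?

324

59! = 138683118545689835737939019720389406345902876772687432540821294940160000000000000
Sum of its 81 digits: 324.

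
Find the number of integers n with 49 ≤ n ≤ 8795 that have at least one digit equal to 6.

3124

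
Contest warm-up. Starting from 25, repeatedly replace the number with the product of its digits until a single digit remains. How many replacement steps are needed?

2

25 → 10 → 0 (2 steps)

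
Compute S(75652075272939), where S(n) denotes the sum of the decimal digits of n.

7+5+6+5+2+0+7+5+2+7+2+9+3+9 = 69

69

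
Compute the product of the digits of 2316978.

18144

2×3×1×6×9×7×8 = 18144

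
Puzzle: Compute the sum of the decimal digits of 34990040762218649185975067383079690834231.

188

3+4+9+9+0+0+4+0+7+6+2+2+1+8+6+4+9+1+8+5+9+7+5+0+6+7+3+8+3+0+7+9+6+9+0+8+3+4+2+3+1 = 188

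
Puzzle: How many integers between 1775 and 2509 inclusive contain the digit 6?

The integers in [1775, 2509] that contain the digit 6: 1776, 1786, 1796, 1806, 1816, 1826, …, 2496, 2506.
137 qualify.

137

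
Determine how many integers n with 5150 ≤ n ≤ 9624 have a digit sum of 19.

The integers in [5150, 9624] that have a digit sum of 19: 5158, 5167, 5176, 5185, 5194, 5239, …, 9613, 9622.
338 qualify.

338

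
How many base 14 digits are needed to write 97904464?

97904464 in base 14 is D007680, which has 7 digits.

7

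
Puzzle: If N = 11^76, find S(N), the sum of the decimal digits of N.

349

11^76 = 13990849085345713394746437700066125438319102970370693158159903243974930824335761
Sum of its 80 digits: 349.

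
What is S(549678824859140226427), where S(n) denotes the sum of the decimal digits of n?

5+4+9+6+7+8+8+2+4+8+5+9+1+4+0+2+2+6+4+2+7 = 103

103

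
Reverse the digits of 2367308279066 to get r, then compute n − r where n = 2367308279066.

-4242419758566

Reverse of 2367308279066 is 6609728037632.
2367308279066 − 6609728037632 = -4242419758566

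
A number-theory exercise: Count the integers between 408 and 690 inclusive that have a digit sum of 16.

The integers in [408, 690] that have a digit sum of 16: 439, 448, 457, 466, 475, 484, …, 673, 682.
23 qualify.

23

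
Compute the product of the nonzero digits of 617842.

2688

6×1×7×8×4×2 = 2688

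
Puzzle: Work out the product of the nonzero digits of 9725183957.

9×7×2×5×1×8×3×9×5×7 = 4762800

4762800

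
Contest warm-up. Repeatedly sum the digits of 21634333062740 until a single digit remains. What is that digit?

8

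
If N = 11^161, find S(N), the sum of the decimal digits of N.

761

11^161 = 461553778302516101219595780543690076578237793475384851351117346845246972842221214888488459448939298279659511273931105260323202407002439745328148634957378727907157929611
Sum of its 168 digits: 761.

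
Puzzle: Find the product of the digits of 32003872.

0

3×2×0×0×3×8×7×2 = 0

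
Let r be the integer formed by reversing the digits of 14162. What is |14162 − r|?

11979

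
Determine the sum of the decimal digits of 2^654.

829

2^654 = 74751027079122046462216955587793573067050655862760405902609490213261724339546970300512875500623813013973275600053770769378323738155015176163371603062328757260320680744718580942157810765768356265984
Sum of its 197 digits: 829.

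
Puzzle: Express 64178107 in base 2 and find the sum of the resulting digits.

64178107 in base 2 is 11110100110100011110111011.
Digit sum: 1+1+1+1+0+1+0+0+1+1+0+1+0+0+0+1+1+1+1+0+1+1+1+0+1+1 = 17.

17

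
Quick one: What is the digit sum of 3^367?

3^367 = 12691135533043427544434022555344142423307338648874212153102969853725796667193860973420767601672773190248218704847097849067427385655207862891416291656482557639052016303655652587
Sum of its 176 digits: 774.

774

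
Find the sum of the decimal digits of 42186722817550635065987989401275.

4+2+1+8+6+7+2+2+8+1+7+5+5+0+6+3+5+0+6+5+9+8+7+9+8+9+4+0+1+2+7+5 = 152

152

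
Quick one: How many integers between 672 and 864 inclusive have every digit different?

147

The integers in [672, 864] that have every digit different: 672, 673, 674, 675, 678, 679, …, 863, 864.
147 qualify.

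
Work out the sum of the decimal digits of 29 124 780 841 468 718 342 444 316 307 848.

141

2+9+1+2+4+7+8+0+8+4+1+4+6+8+7+1+8+3+4+2+4+4+4+3+1+6+3+0+7+8+4+8 = 141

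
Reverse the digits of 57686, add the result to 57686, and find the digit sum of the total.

19

Reversal of 57686 is 68675; 57686 + 68675 = 126361.
Digit sum of 126361: 1+2+6+3+6+1 = 19.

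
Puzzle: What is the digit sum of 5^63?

170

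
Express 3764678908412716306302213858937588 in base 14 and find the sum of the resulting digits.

183

3764678908412716306302213858937588 in base 14 is 226BBAAD1361B347B04C0A364127AC.
Digit sum: 2+2+6+11+11+10+10+13+1+3+6+1+11+3+4+7+11+0+4+12+0+10+3+6+4+1+2+7+10+12 = 183.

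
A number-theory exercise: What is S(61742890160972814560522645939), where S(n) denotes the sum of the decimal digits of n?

131

6+1+7+4+2+8+9+0+1+6+0+9+7+2+8+1+4+5+6+0+5+2+2+6+4+5+9+3+9 = 131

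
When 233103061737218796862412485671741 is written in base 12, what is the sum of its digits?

200

233103061737218796862412485671741 in base 12 is B94A8632A61B883A528A964B1BA139.
Digit sum: 11+9+4+10+8+6+3+2+10+6+1+11+8+8+3+10+5+2+8+10+9+6+4+11+1+11+10+1+3+9 = 200.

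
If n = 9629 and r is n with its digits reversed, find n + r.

18898

Reverse of 9629 is 9269.
9629 + 9269 = 18898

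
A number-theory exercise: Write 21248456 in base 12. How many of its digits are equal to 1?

21248456 in base 12 is 7148688.
The digit 1 appears 1 time.

1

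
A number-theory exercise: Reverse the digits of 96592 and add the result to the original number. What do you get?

126161

Reverse of 96592 is 29569.
96592 + 29569 = 126161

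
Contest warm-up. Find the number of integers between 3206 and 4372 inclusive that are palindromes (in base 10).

12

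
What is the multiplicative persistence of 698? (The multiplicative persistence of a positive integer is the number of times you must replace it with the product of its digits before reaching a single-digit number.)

698 → 432 → 24 → 8 (3 steps)

3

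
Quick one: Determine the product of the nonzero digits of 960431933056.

9×6×4×3×1×9×3×3×5×6 = 1574640

1574640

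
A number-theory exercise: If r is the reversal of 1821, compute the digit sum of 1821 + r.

Reversal of 1821 is 1281; 1821 + 1281 = 3102.
Digit sum of 3102: 3+1+0+2 = 6.

6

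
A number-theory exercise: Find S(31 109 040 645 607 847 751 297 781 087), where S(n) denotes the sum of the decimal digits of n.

127

3+1+1+0+9+0+4+0+6+4+5+6+0+7+8+4+7+7+5+1+2+9+7+7+8+1+0+8+7 = 127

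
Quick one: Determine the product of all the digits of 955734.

18900

9×5×5×7×3×4 = 18900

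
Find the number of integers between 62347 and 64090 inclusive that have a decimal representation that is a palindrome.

17

The integers in [62347, 64090] that have a decimal representation that is a palindrome: 62426, 62526, 62626, 62726, 62826, 62926, …, 63936, 64046.
17 qualify.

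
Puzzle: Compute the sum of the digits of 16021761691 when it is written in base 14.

16021761691 in base 14 is ABDBD8615.
Digit sum: 10+11+13+11+13+8+6+1+5 = 78.

78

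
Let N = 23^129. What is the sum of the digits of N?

863

23^129 = 46014090918489079891353709935215457573732838899984914597517663648396755265936471662913864204117975946258171512598451129072162163264819079957320449939857150752840874855389527063
Sum of its 176 digits: 863.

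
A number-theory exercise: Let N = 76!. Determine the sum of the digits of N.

76! = 1885494701666050254987932260861146558230394535379329335672487982961844043495537923117729972224000000000000000000
Sum of its 112 digits: 441.

441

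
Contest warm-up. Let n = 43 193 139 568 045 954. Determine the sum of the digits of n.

79

4+3+1+9+3+1+3+9+5+6+8+0+4+5+9+5+4 = 79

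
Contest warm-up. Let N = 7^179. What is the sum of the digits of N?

625

7^179 = 18730491019721178760387354371114745047443028824998645259304527116270420929911508038943577371138551443843688603222041665028779874304350829344120037501143
Sum of its 152 digits: 625.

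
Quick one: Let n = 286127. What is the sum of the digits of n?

26

2+8+6+1+2+7 = 26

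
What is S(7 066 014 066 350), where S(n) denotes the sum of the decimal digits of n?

44

7+0+6+6+0+1+4+0+6+6+3+5+0 = 44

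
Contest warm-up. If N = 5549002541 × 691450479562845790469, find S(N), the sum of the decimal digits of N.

160

5549002541 × 691450479562845790469 = 3836860468069899860503634581729
Sum of its 31 digits: 160.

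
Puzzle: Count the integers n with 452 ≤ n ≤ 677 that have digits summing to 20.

10

The integers in [452, 677] that have digits summing to 20: 479, 488, 497, 569, 578, 587, 596, 659, 668, 677.
10 qualify.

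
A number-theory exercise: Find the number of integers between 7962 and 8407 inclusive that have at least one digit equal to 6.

88

The integers in [7962, 8407] that have at least one digit equal to 6: 7962, 7963, 7964, 7965, 7966, 7967, …, 8396, 8406.
88 qualify.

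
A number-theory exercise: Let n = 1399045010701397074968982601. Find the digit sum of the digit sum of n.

First digit sum: 119.
1+1+9 = 11.

11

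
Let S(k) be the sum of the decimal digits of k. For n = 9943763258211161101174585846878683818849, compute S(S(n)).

First digit sum: 196.
1+9+6 = 16.

16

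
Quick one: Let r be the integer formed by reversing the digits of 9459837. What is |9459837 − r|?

Reverse of 9459837 is 7389549.
|9459837 − 7389549| = 2070288

2070288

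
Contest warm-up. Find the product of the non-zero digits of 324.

24

3×2×4 = 24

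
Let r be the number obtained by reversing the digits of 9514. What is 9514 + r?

13673

Reverse of 9514 is 4159.
9514 + 4159 = 13673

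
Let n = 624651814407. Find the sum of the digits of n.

6+2+4+6+5+1+8+1+4+4+0+7 = 48

48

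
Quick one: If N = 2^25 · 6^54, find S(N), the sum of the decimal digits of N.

2^25 · 6^54 = 35149359233387667257286758771073716751055686991872
Sum of its 50 digits: 252.

252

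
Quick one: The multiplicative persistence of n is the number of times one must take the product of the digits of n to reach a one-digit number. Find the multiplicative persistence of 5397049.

1

5397049 → 0 (1 step)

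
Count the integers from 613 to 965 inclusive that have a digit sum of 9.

The integers in [613, 965] that have a digit sum of 9: 621, 630, 702, 711, 720, 801, 810, 900.
8 qualify.

8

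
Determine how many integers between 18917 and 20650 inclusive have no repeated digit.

The integers in [18917, 20650] that have no repeated digit: 18920, 18923, 18924, 18925, 18926, 18927, …, 20648, 20649.
558 qualify.

558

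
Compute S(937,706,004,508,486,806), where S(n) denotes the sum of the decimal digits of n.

81

9+3+7+7+0+6+0+0+4+5+0+8+4+8+6+8+0+6 = 81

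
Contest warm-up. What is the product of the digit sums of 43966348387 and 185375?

1769

S(43966348387) = 4+3+9+6+6+3+4+8+3+8+7 = 61.
S(185375) = 1+8+5+3+7+5 = 29.
61 · 29 = 1769.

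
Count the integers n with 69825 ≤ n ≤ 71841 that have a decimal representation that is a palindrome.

21

The integers in [69825, 71841] that have a decimal representation that is a palindrome: 69896, 69996, 70007, 70107, 70207, 70307, …, 71717, 71817.
21 qualify.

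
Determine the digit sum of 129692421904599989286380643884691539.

191

1+2+9+6+9+2+4+2+1+9+0+4+5+9+9+9+8+9+2+8+6+3+8+0+6+4+3+8+8+4+6+9+1+5+3+9 = 191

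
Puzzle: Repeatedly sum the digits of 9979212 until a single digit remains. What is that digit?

3

9+9+7+9+2+1+2 = 39
3+9 = 12
1+2 = 3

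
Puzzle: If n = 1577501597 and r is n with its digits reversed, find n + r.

9528559348

Reverse of 1577501597 is 7951057751.
1577501597 + 7951057751 = 9528559348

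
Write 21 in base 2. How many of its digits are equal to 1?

21 in base 2 is 10101.
The digit 1 appears 3 times.

3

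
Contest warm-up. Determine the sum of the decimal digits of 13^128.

13^128 = 38436965620586987689488589105716734784140096285687477673605804756844311336293015125554652183988019630827184246200461293326735712862198305579521
Sum of its 143 digits: 664.

664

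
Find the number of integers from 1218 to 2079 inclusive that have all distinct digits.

The integers in [1218, 2079] that have all distinct digits: 1230, 1234, 1235, 1236, 1237, 1238, …, 2078, 2079.
483 qualify.

483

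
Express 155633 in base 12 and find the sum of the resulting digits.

27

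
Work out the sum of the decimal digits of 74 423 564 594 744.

7+4+4+2+3+5+6+4+5+9+4+7+4+4 = 68

68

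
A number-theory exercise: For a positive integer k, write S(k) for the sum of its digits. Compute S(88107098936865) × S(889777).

3588

S(88107098936865) = 8+8+1+0+7+0+9+8+9+3+6+8+6+5 = 78.
S(889777) = 8+8+9+7+7+7 = 46.
78 · 46 = 3588.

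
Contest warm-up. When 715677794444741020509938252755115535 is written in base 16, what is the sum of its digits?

225

715677794444741020509938252755115535 in base 16 is 89D5A3B96F66948C01885E21CA1E0F.
Digit sum: 8+9+13+5+10+3+11+9+6+15+6+6+9+4+8+12+0+1+8+8+5+14+2+1+12+10+1+14+0+15 = 225.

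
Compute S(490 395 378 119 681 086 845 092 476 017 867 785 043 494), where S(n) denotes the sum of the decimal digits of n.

206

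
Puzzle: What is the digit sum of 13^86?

13^86 = 629692177758524276875423024025407579923571677214132180361719678758420782116484972480686781743609
Sum of its 96 digits: 448.

448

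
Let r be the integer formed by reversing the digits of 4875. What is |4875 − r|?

909

Reverse of 4875 is 5784.
|4875 − 5784| = 909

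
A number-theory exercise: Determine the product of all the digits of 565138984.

5×6×5×1×3×8×9×8×4 = 1036800

1036800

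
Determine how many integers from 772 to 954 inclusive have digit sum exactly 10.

The integers in [772, 954] that have digit sum exactly 10: 802, 811, 820, 901, 910.
5 qualify.

5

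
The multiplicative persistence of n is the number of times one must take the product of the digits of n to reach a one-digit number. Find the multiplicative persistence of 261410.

1

261410 → 0 (1 step)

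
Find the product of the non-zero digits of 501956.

5×1×9×5×6 = 1350

1350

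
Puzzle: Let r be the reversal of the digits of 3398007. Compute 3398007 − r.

-3610926

Reverse of 3398007 is 7008933.
3398007 − 7008933 = -3610926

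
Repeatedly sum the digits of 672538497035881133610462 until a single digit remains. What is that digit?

3

6+7+2+5+3+8+4+9+7+0+3+5+8+8+1+1+3+3+6+1+0+4+6+2 = 102
1+0+2 = 3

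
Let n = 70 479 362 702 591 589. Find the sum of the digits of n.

84

7+0+4+7+9+3+6+2+7+0+2+5+9+1+5+8+9 = 84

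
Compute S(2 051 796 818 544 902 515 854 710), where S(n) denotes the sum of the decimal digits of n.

107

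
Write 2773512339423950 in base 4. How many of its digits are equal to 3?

2773512339423950 in base 4 is 21312213322221301120023032.
The digit 3 appears 6 times.

6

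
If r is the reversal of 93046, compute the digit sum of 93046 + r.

Reversal of 93046 is 64039; 93046 + 64039 = 157085.
Digit sum of 157085: 1+5+7+0+8+5 = 26.

26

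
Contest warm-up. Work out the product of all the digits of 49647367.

762048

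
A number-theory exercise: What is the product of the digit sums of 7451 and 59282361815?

850

S(7451) = 7+4+5+1 = 17.
S(59282361815) = 5+9+2+8+2+3+6+1+8+1+5 = 50.
17 · 50 = 850.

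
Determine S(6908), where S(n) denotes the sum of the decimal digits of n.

6+9+0+8 = 23

23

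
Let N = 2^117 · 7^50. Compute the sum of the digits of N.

320

2^117 · 7^50 = 298821260515931612303412170031660433429743867743137185572493313162807164796928
Sum of its 78 digits: 320.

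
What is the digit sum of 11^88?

466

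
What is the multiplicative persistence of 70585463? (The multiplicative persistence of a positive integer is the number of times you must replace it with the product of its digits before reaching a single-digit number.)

70585463 → 0 (1 step)

1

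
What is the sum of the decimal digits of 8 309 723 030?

35

8+3+0+9+7+2+3+0+3+0 = 35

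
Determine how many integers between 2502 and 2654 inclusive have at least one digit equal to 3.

The integers in [2502, 2654] that have at least one digit equal to 3: 2503, 2513, 2523, 2530, 2531, 2532, …, 2643, 2653.
34 qualify.

34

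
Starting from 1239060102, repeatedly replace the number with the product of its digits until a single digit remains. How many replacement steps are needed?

1

1239060102 → 0 (1 step)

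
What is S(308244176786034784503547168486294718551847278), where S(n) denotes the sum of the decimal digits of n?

3+0+8+2+4+4+1+7+6+7+8+6+0+3+4+7+8+4+5+0+3+5+4+7+1+6+8+4+8+6+2+9+4+7+1+8+5+5+1+8+4+7+2+7+8 = 217

217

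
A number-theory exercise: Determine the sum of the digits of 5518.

19

5+5+1+8 = 19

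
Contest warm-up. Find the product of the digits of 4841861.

4×8×4×1×8×6×1 = 6144

6144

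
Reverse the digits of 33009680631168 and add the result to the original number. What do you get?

Reverse of 33009680631168 is 86113608690033.
33009680631168 + 86113608690033 = 119123289321201

119123289321201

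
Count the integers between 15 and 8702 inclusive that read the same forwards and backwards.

The integers in [15, 8702] that read the same forwards and backwards: 22, 33, 44, 55, 66, 77, …, 8558, 8668.
175 qualify.

175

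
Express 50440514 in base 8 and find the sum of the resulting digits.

50440514 in base 8 is 300324502.
Digit sum: 3+0+0+3+2+4+5+0+2 = 19.

19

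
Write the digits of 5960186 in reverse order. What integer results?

6810695

Reversing 5960186 gives 6810695.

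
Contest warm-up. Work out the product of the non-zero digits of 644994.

31104

6×4×4×9×9×4 = 31104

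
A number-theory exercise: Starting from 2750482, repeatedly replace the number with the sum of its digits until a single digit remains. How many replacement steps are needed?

3

2750482 → 28 → 10 → 1 (3 steps)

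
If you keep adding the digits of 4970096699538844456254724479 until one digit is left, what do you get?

4+9+7+0+0+9+6+6+9+9+5+3+8+8+4+4+4+5+6+2+5+4+7+2+4+4+7+9 = 150
1+5+0 = 6

6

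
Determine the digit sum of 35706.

3+5+7+0+6 = 21

21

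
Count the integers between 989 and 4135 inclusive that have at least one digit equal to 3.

The integers in [989, 4135] that have at least one digit equal to 3: 993, 1003, 1013, 1023, 1030, 1031, …, 4134, 4135.
1571 qualify.

1571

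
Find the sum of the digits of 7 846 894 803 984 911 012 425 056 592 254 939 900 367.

187

7+8+4+6+8+9+4+8+0+3+9+8+4+9+1+1+0+1+2+4+2+5+0+5+6+5+9+2+2+5+4+9+3+9+9+0+0+3+6+7 = 187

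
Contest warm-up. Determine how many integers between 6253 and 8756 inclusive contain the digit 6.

1238

The integers in [6253, 8756] that contain the digit 6: 6253, 6254, 6255, 6256, 6257, 6258, …, 8746, 8756.
1238 qualify.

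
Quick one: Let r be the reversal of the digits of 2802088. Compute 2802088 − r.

Reverse of 2802088 is 8802082.
2802088 − 8802082 = -5999994

-5999994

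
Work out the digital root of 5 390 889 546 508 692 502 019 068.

1

5+3+9+0+8+8+9+5+4+6+5+0+8+6+9+2+5+0+2+0+1+9+0+6+8 = 118
1+1+8 = 10
1+0 = 1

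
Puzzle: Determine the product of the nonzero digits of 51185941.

7200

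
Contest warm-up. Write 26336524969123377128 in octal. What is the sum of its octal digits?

26336524969123377128 in base 8 is 2665761036605263367750.
Digit sum: 2+6+6+5+7+6+1+0+3+6+6+0+5+2+6+3+3+6+7+7+5+0 = 92.

92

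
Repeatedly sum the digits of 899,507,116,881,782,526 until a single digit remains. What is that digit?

8+9+9+5+0+7+1+1+6+8+8+1+7+8+2+5+2+6 = 93
9+3 = 12
1+2 = 3

3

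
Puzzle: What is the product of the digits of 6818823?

6×8×1×8×8×2×3 = 18432

18432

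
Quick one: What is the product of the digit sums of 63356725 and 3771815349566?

2405

S(63356725) = 6+3+3+5+6+7+2+5 = 37.
S(3771815349566) = 3+7+7+1+8+1+5+3+4+9+5+6+6 = 65.
37 · 65 = 2405.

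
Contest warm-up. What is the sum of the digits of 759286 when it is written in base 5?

22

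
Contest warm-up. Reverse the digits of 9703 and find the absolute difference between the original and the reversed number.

6624

Reverse of 9703 is 3079.
|9703 − 3079| = 6624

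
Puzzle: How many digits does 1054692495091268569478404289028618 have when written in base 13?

1054692495091268569478404289028618 in base 13 is 53054B4A92A465639A35A8BC23A691, which has 30 digits.

30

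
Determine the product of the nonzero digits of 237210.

84

2×3×7×2×1 = 84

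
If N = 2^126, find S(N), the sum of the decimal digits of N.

2^126 = 85070591730234615865843651857942052864
Sum of its 38 digits: 172.

172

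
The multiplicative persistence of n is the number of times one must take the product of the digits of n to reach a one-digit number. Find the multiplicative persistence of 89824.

89824 → 4608 → 0 (2 steps)

2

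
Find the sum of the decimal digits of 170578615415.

50

1+7+0+5+7+8+6+1+5+4+1+5 = 50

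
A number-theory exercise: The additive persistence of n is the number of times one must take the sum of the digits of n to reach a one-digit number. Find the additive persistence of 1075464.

2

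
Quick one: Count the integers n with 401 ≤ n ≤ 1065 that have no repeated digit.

The integers in [401, 1065] that have no repeated digit: 401, 402, 403, 405, 406, 407, …, 1064, 1065.
464 qualify.

464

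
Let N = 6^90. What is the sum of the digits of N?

6^90 = 10804695562359870518299193703899148848724015728610899282651377959960576
Sum of its 71 digits: 360.

360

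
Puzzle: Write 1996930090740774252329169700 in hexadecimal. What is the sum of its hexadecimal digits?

1996930090740774252329169700 in base 16 is 673D26522571300DF3DF324.
Digit sum: 6+7+3+13+2+6+5+2+2+5+7+1+3+0+0+13+15+3+13+15+3+2+4 = 130.

130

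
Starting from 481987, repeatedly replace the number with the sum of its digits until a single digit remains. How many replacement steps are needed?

3

481987 → 37 → 10 → 1 (3 steps)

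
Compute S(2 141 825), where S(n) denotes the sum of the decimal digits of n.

2+1+4+1+8+2+5 = 23

23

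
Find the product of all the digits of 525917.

3150

5×2×5×9×1×7 = 3150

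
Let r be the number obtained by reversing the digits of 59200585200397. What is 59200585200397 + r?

138500843700692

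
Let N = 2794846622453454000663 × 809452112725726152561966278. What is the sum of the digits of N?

207

2794846622453454000663 × 809452112725726152561966278 = 2262294503289308248845466275267203211772795642314
Sum of its 49 digits: 207.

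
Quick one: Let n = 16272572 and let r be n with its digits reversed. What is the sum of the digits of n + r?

46

Reversal of 16272572 is 27527261; 16272572 + 27527261 = 43799833.
Digit sum of 43799833: 4+3+7+9+9+8+3+3 = 46.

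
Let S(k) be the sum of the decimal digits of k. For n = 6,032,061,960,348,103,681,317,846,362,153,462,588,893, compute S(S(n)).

16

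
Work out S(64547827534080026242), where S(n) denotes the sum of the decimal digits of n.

6+4+5+4+7+8+2+7+5+3+4+0+8+0+0+2+6+2+4+2 = 79

79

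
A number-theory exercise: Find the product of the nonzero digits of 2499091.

2×4×9×9×9×1 = 5832

5832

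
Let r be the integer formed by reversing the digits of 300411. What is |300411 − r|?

Reverse of 300411 is 114003.
|300411 − 114003| = 186408

186408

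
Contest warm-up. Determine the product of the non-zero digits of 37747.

3×7×7×4×7 = 4116

4116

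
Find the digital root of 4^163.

4

The digital root of n equals n mod 9 (or 9 when 9 | n), so we need 4^163 mod 9.
4^163 ≡ 4 (mod 9), so the digital root is 4.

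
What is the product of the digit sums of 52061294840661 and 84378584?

S(52061294840661) = 5+2+0+6+1+2+9+4+8+4+0+6+6+1 = 54.
S(84378584) = 8+4+3+7+8+5+8+4 = 47.
54 · 47 = 2538.

2538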